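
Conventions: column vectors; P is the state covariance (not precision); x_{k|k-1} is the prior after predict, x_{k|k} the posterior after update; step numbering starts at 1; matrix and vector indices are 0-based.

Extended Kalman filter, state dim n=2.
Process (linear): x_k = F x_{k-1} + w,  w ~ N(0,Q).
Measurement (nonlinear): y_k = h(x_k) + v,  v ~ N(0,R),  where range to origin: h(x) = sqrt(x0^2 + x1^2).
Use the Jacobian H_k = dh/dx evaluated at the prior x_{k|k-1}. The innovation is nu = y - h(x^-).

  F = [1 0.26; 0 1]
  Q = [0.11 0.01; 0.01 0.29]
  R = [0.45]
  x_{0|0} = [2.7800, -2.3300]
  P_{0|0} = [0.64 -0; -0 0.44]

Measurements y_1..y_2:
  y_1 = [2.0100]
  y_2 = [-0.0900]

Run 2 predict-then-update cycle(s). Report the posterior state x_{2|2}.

x_post = [0.9132, -0.6905]

step 1: x^-=[2.1742, -2.3300]  P^-=[0.7797 0.1244; 0.1244 0.7300]  H_jac=[0.6822 -0.7311]  S=[1.0791]  K=[0.4087; -0.4160]  nu=[-1.1769]  x^+=[1.6932, -1.8405]  P^+=[0.5995 0.3079; 0.3079 0.5433]
step 2: x^-=[1.2147, -1.8405]  P^-=[0.9063 0.4591; 0.4591 0.8333]  H_jac=[0.5508 -0.8346]  S=[0.8833]  K=[0.1314; -0.5011]  nu=[-2.2952]  x^+=[0.9132, -0.6905]  P^+=[0.8911 0.5173; 0.5173 0.6115]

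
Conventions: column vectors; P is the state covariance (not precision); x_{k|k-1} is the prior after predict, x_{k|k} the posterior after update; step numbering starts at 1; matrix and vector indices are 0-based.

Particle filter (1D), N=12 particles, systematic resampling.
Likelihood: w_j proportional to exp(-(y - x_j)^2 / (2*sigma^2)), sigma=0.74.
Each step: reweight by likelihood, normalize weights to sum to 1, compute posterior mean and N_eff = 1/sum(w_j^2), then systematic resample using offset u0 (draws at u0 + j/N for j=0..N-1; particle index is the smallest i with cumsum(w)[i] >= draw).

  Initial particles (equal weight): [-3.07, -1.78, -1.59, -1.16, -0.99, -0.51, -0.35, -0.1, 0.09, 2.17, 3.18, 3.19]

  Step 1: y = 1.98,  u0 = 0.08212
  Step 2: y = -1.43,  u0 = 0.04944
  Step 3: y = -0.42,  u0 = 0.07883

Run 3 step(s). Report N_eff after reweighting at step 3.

N_eff = 12.0000

step 1: w=[0.0000, 0.0000, 0.0000, 0.0001, 0.0002, 0.0022, 0.0045, 0.0123, 0.0245, 0.6173, 0.1713, 0.1676]  mean=2.4171  Neff=2.2762  idx=[9, 9, 9, 9, 9, 9, 9, 10, 10, 10, 11, 11]
step 2: w=[0.1428, 0.1428, 0.1428, 0.1428, 0.1428, 0.1428, 0.1428, 0.0001, 0.0001, 0.0001, 0.0001, 0.0001]  mean=2.1704  Neff=7.0050  idx=[0, 0, 1, 2, 2, 3, 3, 4, 5, 5, 6, 6]
step 3: w=[0.0833, 0.0833, 0.0833, 0.0833, 0.0833, 0.0833, 0.0833, 0.0833, 0.0833, 0.0833, 0.0833, 0.0833]  mean=2.1700  Neff=12.0000  idx=[0, 1, 2, 3, 4, 5, 6, 7, 8, 9, 10, 11]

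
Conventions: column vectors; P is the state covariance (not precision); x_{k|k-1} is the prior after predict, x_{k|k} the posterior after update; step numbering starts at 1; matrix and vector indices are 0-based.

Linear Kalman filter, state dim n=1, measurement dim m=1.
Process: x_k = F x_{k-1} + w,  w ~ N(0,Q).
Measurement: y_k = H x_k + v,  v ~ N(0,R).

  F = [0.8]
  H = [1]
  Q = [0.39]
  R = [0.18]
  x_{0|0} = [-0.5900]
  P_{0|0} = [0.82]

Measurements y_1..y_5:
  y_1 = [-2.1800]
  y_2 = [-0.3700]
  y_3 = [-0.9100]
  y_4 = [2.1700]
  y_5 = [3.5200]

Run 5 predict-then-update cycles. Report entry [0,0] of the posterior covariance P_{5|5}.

step 1: x^-=[-0.4720]  P^-=[0.9148]  S=[1.0948]  K=[0.8356]  nu=[-1.7080]  x^+=[-1.8992]  P^+=[0.1504]
step 2: x^-=[-1.5193]  P^-=[0.4863]  S=[0.6663]  K=[0.7298]  nu=[1.1493]  x^+=[-0.6805]  P^+=[0.1314]
step 3: x^-=[-0.5444]  P^-=[0.4741]  S=[0.6541]  K=[0.7248]  nu=[-0.3656]  x^+=[-0.8094]  P^+=[0.1305]
step 4: x^-=[-0.6475]  P^-=[0.4735]  S=[0.6535]  K=[0.7246]  nu=[2.8175]  x^+=[1.3939]  P^+=[0.1304]
step 5: x^-=[1.1152]  P^-=[0.4735]  S=[0.6535]  K=[0.7245]  nu=[2.4048]  x^+=[2.8576]  P^+=[0.1304]

P_post[0,0] = 0.1304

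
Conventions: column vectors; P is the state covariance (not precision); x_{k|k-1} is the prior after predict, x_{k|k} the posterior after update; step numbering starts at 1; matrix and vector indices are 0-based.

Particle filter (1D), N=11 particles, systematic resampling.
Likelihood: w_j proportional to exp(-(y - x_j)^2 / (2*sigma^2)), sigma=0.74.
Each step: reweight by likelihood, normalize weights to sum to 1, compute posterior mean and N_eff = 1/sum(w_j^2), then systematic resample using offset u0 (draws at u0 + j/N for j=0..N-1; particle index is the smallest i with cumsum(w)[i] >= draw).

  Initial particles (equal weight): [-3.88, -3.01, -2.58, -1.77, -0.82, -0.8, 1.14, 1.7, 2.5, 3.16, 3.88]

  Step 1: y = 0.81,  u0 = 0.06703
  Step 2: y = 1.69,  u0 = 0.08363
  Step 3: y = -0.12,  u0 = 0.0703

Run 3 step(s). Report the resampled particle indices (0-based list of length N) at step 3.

step 1: w=[0.0000, 0.0000, 0.0000, 0.0014, 0.0534, 0.0567, 0.5469, 0.2931, 0.0445, 0.0039, 0.0001]  mean=1.1542  Neff=2.5440  idx=[5, 6, 6, 6, 6, 6, 6, 7, 7, 7, 8]
step 2: w=[0.0004, 0.0936, 0.0936, 0.0936, 0.0936, 0.0936, 0.0936, 0.1234, 0.1234, 0.1234, 0.0678]  mean=1.4386  Neff=9.7241  idx=[1, 2, 3, 4, 5, 6, 7, 8, 9, 9, 10]
step 3: w=[0.1463, 0.1463, 0.1463, 0.1463, 0.1463, 0.1463, 0.0303, 0.0303, 0.0303, 0.0303, 0.0012]  mean=1.2094  Neff=7.5725  idx=[0, 1, 1, 2, 2, 3, 4, 4, 5, 6, 9]

resampled_idx = [0, 1, 1, 2, 2, 3, 4, 4, 5, 6, 9]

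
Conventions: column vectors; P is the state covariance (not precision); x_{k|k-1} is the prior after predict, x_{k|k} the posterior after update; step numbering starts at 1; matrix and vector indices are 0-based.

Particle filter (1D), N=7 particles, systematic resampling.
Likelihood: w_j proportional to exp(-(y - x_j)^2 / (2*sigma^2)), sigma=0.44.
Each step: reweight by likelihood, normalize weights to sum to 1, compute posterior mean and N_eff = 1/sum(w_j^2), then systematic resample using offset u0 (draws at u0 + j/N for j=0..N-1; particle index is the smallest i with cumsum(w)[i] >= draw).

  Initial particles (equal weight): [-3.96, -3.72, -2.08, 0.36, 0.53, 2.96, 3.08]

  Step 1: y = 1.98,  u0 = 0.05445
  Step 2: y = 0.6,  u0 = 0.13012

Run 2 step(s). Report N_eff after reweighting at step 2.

N_eff = 5.8165

step 1: w=[0.0000, 0.0000, 0.0000, 0.0086, 0.0329, 0.6286, 0.3299]  mean=2.8974  Neff=1.9796  idx=[5, 5, 5, 5, 5, 6, 6]
step 2: w=[0.1836, 0.1836, 0.1836, 0.1836, 0.1836, 0.0410, 0.0410]  mean=2.9698  Neff=5.8165  idx=[0, 1, 2, 3, 3, 4, 6]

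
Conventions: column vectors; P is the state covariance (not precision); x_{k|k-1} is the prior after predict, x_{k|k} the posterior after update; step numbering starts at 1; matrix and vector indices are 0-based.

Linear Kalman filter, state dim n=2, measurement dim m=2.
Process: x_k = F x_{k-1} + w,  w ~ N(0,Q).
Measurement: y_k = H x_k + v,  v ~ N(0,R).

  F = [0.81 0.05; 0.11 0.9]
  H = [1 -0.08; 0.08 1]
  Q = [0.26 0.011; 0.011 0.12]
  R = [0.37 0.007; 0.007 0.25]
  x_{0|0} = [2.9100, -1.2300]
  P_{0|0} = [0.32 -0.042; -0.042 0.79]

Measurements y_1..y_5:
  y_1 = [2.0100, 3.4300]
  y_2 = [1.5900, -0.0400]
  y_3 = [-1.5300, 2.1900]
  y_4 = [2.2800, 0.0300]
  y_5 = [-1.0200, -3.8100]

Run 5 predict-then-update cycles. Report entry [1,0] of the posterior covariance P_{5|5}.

P_post[1,0] = 0.0099

step 1: x^-=[2.2956, -0.7869]  P^-=[0.4685 0.0442; 0.0442 0.7555]  S=[0.8363 0.0280; 0.0280 1.0155]  K=[0.5538 0.0652; -0.0444 0.7486]  nu=[-0.3486, 4.0333]  x^+=[2.3655, 2.2479]  P^+=[0.2057 0.0037; 0.0037 0.1865]
step 2: x^-=[2.0284, 2.2833]  P^-=[0.3957 0.0405; 0.0405 0.2743]  S=[0.7610 0.0569; 0.0569 0.5333]  K=[0.5097 0.0808; -0.0147 0.5220]  nu=[-0.2558, -2.4856]  x^+=[1.6972, 0.9896]  P^+=[0.1898 0.0086; 0.0086 0.1297]
step 3: x^-=[1.4242, 1.0773]  P^-=[0.3856 0.0401; 0.0401 0.2291]  S=[0.7506 0.0593; 0.0593 0.4879]  K=[0.5027 0.0842; -0.0088 0.4771]  nu=[-2.8680, 0.9987]  x^+=[0.0664, 1.5789]  P^+=[0.1874 0.0096; 0.0096 0.1184]
step 4: x^-=[0.1327, 1.4283]  P^-=[0.3840 0.0401; 0.0401 0.2201]  S=[0.7490 0.0599; 0.0599 0.4790]  K=[0.5016 0.0850; -0.0074 0.4671]  nu=[2.2615, -1.4089]  x^+=[1.1473, 0.7534]  P^+=[0.1870 0.0098; 0.0098 0.1160]
step 5: x^-=[0.9670, 0.8043]  P^-=[0.3838 0.0401; 0.0401 0.2181]  S=[0.7487 0.0601; 0.0601 0.4770]  K=[0.5014 0.0852; -0.0071 0.4649]  nu=[-1.9227, -4.6916]  x^+=[-0.3970, -1.3633]  P^+=[0.1869 0.0099; 0.0099 0.1154]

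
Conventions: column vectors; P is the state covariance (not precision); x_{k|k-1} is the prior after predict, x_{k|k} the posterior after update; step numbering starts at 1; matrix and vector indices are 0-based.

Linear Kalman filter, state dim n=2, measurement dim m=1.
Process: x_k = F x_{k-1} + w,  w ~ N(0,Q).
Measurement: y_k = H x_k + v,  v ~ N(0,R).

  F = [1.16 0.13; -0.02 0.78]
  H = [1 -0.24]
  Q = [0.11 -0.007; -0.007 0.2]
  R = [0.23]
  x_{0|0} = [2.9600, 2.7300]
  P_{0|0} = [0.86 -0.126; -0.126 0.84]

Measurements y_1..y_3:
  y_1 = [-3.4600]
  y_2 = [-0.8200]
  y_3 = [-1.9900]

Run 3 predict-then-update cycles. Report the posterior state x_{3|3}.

x_post = [-1.1479, 1.8557]

step 1: x^-=[3.7885, 2.0702]  P^-=[1.2434 -0.0555; -0.0555 0.7153]  S=[1.5412]  K=[0.8154; -0.1474]  nu=[-6.7517]  x^+=[-1.7168, 3.0652]  P^+=[0.2187 0.1298; 0.1298 0.6819]
step 2: x^-=[-1.5930, 2.4252]  P^-=[0.4549 0.1741; 0.1741 0.6109]  S=[0.6365]  K=[0.6490; 0.0432]  nu=[1.3551]  x^+=[-0.7135, 2.4838]  P^+=[0.1868 0.1563; 0.1563 0.6097]
step 3: x^-=[-0.5048, 1.9516]  P^-=[0.4188 0.1915; 0.1915 0.5661]  S=[0.5895]  K=[0.6325; 0.0943]  nu=[-1.0168]  x^+=[-1.1479, 1.8557]  P^+=[0.1830 0.1563; 0.1563 0.5609]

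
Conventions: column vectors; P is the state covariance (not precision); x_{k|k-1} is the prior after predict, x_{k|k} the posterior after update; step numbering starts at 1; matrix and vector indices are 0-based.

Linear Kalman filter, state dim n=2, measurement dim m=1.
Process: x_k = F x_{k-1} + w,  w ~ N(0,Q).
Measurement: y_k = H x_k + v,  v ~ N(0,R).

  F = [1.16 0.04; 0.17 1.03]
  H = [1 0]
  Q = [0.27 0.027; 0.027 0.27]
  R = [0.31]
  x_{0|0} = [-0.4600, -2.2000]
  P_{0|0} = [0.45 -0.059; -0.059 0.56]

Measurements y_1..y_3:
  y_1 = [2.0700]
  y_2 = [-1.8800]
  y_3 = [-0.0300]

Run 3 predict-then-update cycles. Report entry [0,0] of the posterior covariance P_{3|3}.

step 1: x^-=[-0.6216, -2.3442]  P^-=[0.8709 0.0679; 0.0679 0.8564]  S=[1.1809]  K=[0.7375; 0.0575]  nu=[2.6916]  x^+=[1.3634, -2.1894]  P^+=[0.2286 0.0178; 0.0178 0.8525]
step 2: x^-=[1.4940, -2.0233]  P^-=[0.5807 0.1286; 0.1286 1.1873]  S=[0.8907]  K=[0.6519; 0.1444]  nu=[-3.3740]  x^+=[-0.7056, -2.5106]  P^+=[0.2021 0.0448; 0.0448 1.1687]
step 3: x^-=[-0.9190, -2.7059]  P^-=[0.5480 0.1688; 0.1688 1.5314]  S=[0.8580]  K=[0.6387; 0.1967]  nu=[0.8890]  x^+=[-0.3512, -2.5310]  P^+=[0.1980 0.0610; 0.0610 1.4982]

P_post[0,0] = 0.1980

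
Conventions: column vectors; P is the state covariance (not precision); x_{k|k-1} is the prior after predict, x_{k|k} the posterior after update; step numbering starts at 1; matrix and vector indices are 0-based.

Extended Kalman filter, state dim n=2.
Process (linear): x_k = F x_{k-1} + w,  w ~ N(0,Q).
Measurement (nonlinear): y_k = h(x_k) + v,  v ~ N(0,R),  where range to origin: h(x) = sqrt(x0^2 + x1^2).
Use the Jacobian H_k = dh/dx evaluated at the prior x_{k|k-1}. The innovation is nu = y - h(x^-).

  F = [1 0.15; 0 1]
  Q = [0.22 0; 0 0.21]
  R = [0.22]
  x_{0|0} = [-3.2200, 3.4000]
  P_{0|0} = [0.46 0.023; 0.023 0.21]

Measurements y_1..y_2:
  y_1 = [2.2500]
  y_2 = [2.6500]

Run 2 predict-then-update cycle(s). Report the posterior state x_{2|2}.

step 1: x^-=[-2.7100, 3.4000]  P^-=[0.6916 0.0545; 0.0545 0.4200]  H_jac=[-0.6233 0.7820]  S=[0.6924]  K=[-0.5610; 0.4253]  nu=[-2.0979]  x^+=[-1.5330, 2.5078]  P^+=[0.4737 0.2197; 0.2197 0.2948]
step 2: x^-=[-1.1568, 2.5078]  P^-=[0.7662 0.2639; 0.2639 0.5048]  H_jac=[-0.4189 0.9080]  S=[0.5699]  K=[-0.1427; 0.6103]  nu=[-0.1118]  x^+=[-1.1409, 2.4396]  P^+=[0.7546 0.3135; 0.3135 0.2925]

x_post = [-1.1409, 2.4396]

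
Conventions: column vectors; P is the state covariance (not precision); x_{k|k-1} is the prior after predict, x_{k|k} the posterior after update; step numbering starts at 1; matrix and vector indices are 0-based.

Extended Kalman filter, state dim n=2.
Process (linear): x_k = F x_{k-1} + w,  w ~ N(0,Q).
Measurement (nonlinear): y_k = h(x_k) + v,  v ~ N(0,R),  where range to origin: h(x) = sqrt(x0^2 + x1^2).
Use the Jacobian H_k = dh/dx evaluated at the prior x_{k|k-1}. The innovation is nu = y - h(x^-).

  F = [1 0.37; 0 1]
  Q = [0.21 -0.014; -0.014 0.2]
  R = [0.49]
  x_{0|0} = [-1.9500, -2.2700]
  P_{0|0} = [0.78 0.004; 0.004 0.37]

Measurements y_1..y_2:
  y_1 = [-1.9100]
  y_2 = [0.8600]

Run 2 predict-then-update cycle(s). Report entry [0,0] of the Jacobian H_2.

H_jac[0,0] = 0.5238

step 1: x^-=[-2.7899, -2.2700]  P^-=[1.0436 0.1269; 0.1269 0.5700]  H_jac=[-0.7757 -0.6311]  S=[1.4692]  K=[-0.6055; -0.3119]  nu=[-5.5067]  x^+=[0.5444, -0.5527]  P^+=[0.5050 -0.1505; -0.1505 0.4271]
step 2: x^-=[0.3399, -0.5527]  P^-=[0.6621 -0.0065; -0.0065 0.6271]  H_jac=[0.5238 -0.8518]  S=[1.1325]  K=[0.3111; -0.4747]  nu=[0.2111]  x^+=[0.4056, -0.6529]  P^+=[0.5524 0.1608; 0.1608 0.3719]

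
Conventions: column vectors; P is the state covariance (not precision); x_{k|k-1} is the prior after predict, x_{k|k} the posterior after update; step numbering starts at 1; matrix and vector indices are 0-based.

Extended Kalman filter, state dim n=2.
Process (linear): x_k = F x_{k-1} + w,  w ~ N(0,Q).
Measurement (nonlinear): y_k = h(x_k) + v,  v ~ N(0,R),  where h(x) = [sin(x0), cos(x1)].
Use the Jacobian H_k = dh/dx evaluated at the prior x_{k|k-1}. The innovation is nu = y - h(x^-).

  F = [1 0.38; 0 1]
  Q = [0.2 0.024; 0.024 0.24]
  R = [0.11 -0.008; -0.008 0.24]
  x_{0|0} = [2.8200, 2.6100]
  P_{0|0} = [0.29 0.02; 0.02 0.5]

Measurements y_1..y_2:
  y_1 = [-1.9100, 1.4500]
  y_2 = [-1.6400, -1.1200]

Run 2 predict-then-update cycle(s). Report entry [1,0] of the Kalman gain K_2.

K[1,0] = 0.1389

step 1: x^-=[3.8118, 2.6100]  P^-=[0.5774 0.2340; 0.2340 0.7400]  H_jac=[-0.7837 0.0000; 0.0000 -0.5069]  S=[0.4646 0.0850; 0.0850 0.4301]  K=[-0.9581 -0.0865; -0.2440 -0.8239]  nu=[-1.2889, 2.3120]  x^+=[4.8466, 1.0198]  P^+=[0.1336 0.0258; 0.0258 0.3862]
step 2: x^-=[5.2341, 1.0198]  P^-=[0.4090 0.1966; 0.1966 0.6262]  H_jac=[0.4984 0.0000; 0.0000 -0.8520]  S=[0.2116 -0.0915; -0.0915 0.6946]  K=[0.9110 -0.1212; 0.1389 -0.7499]  nu=[-0.7730, -1.6435]  x^+=[4.7291, 2.1449]  P^+=[0.2030 0.0427; 0.0427 0.2125]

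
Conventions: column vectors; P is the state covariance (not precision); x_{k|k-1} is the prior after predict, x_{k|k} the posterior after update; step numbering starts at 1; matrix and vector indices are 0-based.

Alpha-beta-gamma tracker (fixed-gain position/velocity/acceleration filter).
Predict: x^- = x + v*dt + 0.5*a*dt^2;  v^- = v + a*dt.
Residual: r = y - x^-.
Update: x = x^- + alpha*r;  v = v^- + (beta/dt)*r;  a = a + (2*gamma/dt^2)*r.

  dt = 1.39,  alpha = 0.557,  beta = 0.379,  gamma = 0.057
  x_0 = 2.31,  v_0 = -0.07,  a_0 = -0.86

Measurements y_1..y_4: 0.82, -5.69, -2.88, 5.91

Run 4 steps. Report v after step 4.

step 1: x_pred=1.3819  r=-0.5619  x^+=1.0689  v^+=-1.4186  a^+=-0.8932
step 2: x_pred=-1.7658  r=-3.9242  x^+=-3.9516  v^+=-3.7301  a^+=-1.1247
step 3: x_pred=-10.2229  r=7.3429  x^+=-6.1329  v^+=-3.2913  a^+=-0.6914
step 4: x_pred=-11.3757  r=17.2857  x^+=-1.7476  v^+=0.4608  a^+=0.3285

v_post = 0.4608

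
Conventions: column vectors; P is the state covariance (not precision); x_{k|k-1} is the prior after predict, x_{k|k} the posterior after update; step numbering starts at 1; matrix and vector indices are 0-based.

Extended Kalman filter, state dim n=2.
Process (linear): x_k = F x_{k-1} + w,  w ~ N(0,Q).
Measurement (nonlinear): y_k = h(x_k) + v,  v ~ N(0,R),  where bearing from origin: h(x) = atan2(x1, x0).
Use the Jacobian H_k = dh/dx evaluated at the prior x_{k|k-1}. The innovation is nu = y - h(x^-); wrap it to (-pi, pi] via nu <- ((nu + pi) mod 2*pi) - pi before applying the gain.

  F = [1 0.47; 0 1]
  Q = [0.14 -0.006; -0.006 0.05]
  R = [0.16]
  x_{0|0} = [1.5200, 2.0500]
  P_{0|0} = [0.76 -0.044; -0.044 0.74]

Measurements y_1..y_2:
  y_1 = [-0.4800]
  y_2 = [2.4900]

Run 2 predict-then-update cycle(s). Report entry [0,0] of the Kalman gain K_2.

K[0,0] = 0.1794

step 1: x^-=[2.4835, 2.0500]  P^-=[1.0221 0.2978; 0.2978 0.7900]  H_jac=[-0.1977 0.2395]  S=[0.2171]  K=[-0.6023; 0.6004]  nu=[-1.1701]  x^+=[3.1882, 1.3475]  P^+=[0.9434 0.3763; 0.3763 0.7118]
step 2: x^-=[3.8216, 1.3475]  P^-=[1.5943 0.7048; 0.7048 0.7618]  H_jac=[-0.0821 0.2327]  S=[0.1851]  K=[0.1794; 0.6454]  nu=[2.1510]  x^+=[4.2075, 2.7358]  P^+=[1.5884 0.6834; 0.6834 0.6847]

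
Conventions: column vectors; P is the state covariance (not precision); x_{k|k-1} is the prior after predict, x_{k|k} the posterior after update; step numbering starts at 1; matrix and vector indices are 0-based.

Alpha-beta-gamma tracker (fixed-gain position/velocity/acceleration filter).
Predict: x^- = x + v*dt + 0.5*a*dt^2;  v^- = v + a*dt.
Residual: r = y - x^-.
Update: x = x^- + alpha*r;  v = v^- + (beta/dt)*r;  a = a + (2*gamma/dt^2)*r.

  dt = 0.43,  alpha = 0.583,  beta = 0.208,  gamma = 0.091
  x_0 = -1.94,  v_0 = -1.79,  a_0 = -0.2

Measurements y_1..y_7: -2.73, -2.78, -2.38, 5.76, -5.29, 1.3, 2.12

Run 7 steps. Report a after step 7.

step 1: x_pred=-2.7282  r=-0.0018  x^+=-2.7292  v^+=-1.8769  a^+=-0.2018
step 2: x_pred=-3.5550  r=0.7750  x^+=-3.1032  v^+=-1.5888  a^+=0.5610
step 3: x_pred=-3.7345  r=1.3545  x^+=-2.9448  v^+=-0.6924  a^+=1.8942
step 4: x_pred=-3.0674  r=8.8274  x^+=2.0790  v^+=4.3922  a^+=10.5832
step 5: x_pred=4.9460  r=-10.2360  x^+=-1.0216  v^+=3.9916  a^+=0.5077
step 6: x_pred=0.7417  r=0.5583  x^+=1.0672  v^+=4.4799  a^+=1.0572
step 7: x_pred=3.0913  r=-0.9713  x^+=2.5250  v^+=4.4647  a^+=0.1012

a_post = 0.1012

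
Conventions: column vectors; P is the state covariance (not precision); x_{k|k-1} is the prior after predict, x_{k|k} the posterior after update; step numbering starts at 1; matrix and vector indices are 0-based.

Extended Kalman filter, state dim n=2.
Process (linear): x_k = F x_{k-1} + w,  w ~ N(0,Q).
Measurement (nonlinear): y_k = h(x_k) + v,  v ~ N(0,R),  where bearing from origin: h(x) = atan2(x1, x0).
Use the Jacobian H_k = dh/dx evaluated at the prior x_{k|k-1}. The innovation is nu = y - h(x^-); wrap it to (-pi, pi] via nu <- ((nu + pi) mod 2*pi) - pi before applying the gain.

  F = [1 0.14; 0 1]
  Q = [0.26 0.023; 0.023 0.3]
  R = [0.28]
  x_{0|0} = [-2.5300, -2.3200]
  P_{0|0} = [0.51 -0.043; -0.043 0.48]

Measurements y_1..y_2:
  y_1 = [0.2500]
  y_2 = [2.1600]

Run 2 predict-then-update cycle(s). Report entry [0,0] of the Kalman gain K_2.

step 1: x^-=[-2.8548, -2.3200]  P^-=[0.7674 0.0472; 0.0472 0.7800]  H_jac=[0.1714 -0.2110]  S=[0.3339]  K=[0.3642; -0.4686]  nu=[2.7092]  x^+=[-1.8680, -3.5896]  P^+=[0.7231 0.1042; 0.1042 0.7067]
step 2: x^-=[-2.3706, -3.5896]  P^-=[1.0261 0.2261; 0.2261 1.0067]  H_jac=[0.1940 -0.1281]  S=[0.3239]  K=[0.5251; -0.2627]  nu=[-1.9687]  x^+=[-3.4044, -3.0724]  P^+=[0.9368 0.2708; 0.2708 0.9843]

K[0,0] = 0.5251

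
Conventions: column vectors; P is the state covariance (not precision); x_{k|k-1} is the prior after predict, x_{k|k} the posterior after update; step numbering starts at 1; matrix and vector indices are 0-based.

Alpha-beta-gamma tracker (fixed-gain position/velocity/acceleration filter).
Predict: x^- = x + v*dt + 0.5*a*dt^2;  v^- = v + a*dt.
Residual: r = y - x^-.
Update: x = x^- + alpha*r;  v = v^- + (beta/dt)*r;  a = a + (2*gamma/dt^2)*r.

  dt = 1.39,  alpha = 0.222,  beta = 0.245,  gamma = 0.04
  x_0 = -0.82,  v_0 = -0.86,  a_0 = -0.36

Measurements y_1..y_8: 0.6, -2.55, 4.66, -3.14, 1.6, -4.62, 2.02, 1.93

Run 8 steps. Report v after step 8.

step 1: x_pred=-2.3632  r=2.9632  x^+=-1.7054  v^+=-0.8381  a^+=-0.2373
step 2: x_pred=-3.0996  r=0.5496  x^+=-2.9776  v^+=-1.0711  a^+=-0.2146
step 3: x_pred=-4.6737  r=9.3337  x^+=-2.6016  v^+=0.2758  a^+=0.1719
step 4: x_pred=-2.0521  r=-1.0879  x^+=-2.2936  v^+=0.3230  a^+=0.1269
step 5: x_pred=-1.7221  r=3.3221  x^+=-0.9846  v^+=1.0849  a^+=0.2644
step 6: x_pred=0.7789  r=-5.3989  x^+=-0.4196  v^+=0.5009  a^+=0.0409
step 7: x_pred=0.3161  r=1.7039  x^+=0.6943  v^+=0.8580  a^+=0.1114
step 8: x_pred=1.9946  r=-0.0646  x^+=1.9803  v^+=1.0015  a^+=0.1088

v_post = 1.0015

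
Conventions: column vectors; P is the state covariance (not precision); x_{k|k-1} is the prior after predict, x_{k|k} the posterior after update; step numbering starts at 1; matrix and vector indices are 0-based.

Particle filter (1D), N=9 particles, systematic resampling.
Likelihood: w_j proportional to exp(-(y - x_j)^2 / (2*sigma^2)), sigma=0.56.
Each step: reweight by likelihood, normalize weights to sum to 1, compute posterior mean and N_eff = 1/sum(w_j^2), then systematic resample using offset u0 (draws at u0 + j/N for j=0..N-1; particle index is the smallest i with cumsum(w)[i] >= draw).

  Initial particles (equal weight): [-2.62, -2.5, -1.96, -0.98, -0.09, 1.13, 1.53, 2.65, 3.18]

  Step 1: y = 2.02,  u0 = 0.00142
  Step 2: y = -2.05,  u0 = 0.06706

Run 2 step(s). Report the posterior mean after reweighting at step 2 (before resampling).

post_mean = 1.1405

step 1: w=[0.0000, 0.0000, 0.0000, 0.0000, 0.0005, 0.1753, 0.4226, 0.3291, 0.0725]  mean=1.9473  Neff=3.0972  idx=[5, 5, 6, 6, 6, 6, 7, 7, 7]
step 2: w=[0.4869, 0.4869, 0.0065, 0.0065, 0.0065, 0.0065, 0.0000, 0.0000, 0.0000]  mean=1.1405  Neff=2.1080  idx=[0, 0, 0, 0, 1, 1, 1, 1, 1]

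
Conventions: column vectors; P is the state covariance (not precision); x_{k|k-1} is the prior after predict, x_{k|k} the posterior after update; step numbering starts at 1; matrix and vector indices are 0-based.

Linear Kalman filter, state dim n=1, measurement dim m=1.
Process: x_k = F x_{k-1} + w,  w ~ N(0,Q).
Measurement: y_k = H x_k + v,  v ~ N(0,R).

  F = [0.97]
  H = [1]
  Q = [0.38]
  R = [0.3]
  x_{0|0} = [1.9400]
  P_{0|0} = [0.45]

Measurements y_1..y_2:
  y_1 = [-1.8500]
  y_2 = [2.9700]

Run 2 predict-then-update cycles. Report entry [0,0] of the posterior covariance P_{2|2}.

P_post[0,0] = 0.1984

step 1: x^-=[1.8818]  P^-=[0.8034]  S=[1.1034]  K=[0.7281]  nu=[-3.7318]  x^+=[-0.8354]  P^+=[0.2184]
step 2: x^-=[-0.8103]  P^-=[0.5855]  S=[0.8855]  K=[0.6612]  nu=[3.7803]  x^+=[1.6893]  P^+=[0.1984]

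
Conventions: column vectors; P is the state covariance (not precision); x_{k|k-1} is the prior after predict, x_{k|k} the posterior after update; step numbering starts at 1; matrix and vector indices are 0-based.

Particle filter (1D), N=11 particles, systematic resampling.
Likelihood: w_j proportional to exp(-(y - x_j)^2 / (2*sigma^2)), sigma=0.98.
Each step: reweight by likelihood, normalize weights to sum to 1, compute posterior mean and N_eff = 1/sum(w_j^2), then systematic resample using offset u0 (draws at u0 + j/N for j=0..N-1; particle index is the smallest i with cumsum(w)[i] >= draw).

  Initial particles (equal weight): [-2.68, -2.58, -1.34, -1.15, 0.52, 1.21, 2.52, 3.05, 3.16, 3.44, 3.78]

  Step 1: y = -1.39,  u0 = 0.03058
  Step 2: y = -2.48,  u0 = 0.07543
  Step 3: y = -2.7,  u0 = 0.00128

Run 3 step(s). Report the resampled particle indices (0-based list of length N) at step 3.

resampled_idx = [0, 0, 1, 1, 2, 3, 3, 4, 5, 6, 8]

step 1: w=[0.1380, 0.1570, 0.3277, 0.3184, 0.0491, 0.0097, 0.0001, 0.0000, 0.0000, 0.0000, 0.0000]  mean=-1.5424  Neff=3.9224  idx=[0, 0, 1, 2, 2, 2, 2, 3, 3, 3, 3]
step 2: w=[0.1489, 0.1489, 0.1512, 0.0773, 0.0773, 0.0773, 0.0773, 0.0605, 0.0605, 0.0605, 0.0605]  mean=-1.8804  Neff=9.4608  idx=[0, 1, 1, 2, 2, 4, 5, 6, 7, 9, 10]
step 3: w=[0.1431, 0.1431, 0.1431, 0.1420, 0.1420, 0.0546, 0.0546, 0.0546, 0.0410, 0.0410, 0.0410]  mean=-2.2440  Neff=8.6411  idx=[0, 0, 1, 1, 2, 3, 3, 4, 5, 6, 8]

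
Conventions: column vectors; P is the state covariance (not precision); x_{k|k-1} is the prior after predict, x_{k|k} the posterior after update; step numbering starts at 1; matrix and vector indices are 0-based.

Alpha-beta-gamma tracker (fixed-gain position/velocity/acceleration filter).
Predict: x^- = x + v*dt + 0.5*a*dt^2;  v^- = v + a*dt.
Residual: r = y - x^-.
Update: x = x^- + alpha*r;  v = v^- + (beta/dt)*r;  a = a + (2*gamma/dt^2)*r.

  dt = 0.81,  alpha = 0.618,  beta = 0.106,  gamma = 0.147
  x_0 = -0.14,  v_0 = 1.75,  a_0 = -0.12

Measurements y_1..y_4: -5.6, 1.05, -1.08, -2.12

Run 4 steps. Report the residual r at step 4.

resid = 1.2493

step 1: x_pred=1.2381  r=-6.8381  x^+=-2.9878  v^+=0.7579  a^+=-3.1842
step 2: x_pred=-3.4185  r=4.4685  x^+=-0.6570  v^+=-1.2365  a^+=-1.1818
step 3: x_pred=-2.0462  r=0.9662  x^+=-1.4491  v^+=-2.0673  a^+=-0.7489
step 4: x_pred=-3.3693  r=1.2493  x^+=-2.5972  v^+=-2.5104  a^+=-0.1891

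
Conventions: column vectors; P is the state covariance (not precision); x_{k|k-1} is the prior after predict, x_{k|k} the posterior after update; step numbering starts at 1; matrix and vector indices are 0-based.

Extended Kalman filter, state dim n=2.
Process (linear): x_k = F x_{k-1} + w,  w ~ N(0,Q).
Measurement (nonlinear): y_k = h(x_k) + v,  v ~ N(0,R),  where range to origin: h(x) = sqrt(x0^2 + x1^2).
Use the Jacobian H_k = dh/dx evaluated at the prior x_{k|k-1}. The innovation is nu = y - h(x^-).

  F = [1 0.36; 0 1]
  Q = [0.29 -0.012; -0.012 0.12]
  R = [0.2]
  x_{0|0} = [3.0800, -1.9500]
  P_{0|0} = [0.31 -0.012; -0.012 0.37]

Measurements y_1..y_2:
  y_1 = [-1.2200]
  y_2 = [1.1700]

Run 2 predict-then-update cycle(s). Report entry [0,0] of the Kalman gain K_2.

K[0,0] = -0.6980

step 1: x^-=[2.3780, -1.9500]  P^-=[0.6393 0.1092; 0.1092 0.4900]  H_jac=[0.7733 -0.6341]  S=[0.6722]  K=[0.6324; -0.3366]  nu=[-4.2953]  x^+=[-0.3385, -0.5042]  P^+=[0.3705 0.2523; 0.2523 0.4138]
step 2: x^-=[-0.5200, -0.5042]  P^-=[0.8957 0.3893; 0.3893 0.5338]  H_jac=[-0.7179 -0.6961]  S=[1.3095]  K=[-0.6980; -0.4972]  nu=[0.4457]  x^+=[-0.8311, -0.7258]  P^+=[0.2577 -0.0652; -0.0652 0.2101]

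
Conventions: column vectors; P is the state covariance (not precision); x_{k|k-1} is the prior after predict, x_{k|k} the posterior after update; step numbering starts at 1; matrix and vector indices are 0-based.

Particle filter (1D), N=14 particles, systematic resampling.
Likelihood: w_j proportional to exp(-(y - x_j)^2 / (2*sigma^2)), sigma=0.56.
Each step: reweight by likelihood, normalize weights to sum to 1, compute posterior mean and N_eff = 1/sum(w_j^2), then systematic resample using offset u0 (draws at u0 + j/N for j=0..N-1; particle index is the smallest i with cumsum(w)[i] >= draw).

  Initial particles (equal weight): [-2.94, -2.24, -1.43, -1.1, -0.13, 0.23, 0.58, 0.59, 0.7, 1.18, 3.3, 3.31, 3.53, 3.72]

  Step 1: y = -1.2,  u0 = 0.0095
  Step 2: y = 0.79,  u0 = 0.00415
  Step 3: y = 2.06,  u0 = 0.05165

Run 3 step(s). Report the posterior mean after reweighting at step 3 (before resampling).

step 1: w=[0.0035, 0.0773, 0.3988, 0.4270, 0.0699, 0.0166, 0.0028, 0.0026, 0.0014, 0.0001, 0.0000, 0.0000, 0.0000, 0.0000]  mean=-1.2245  Neff=2.8366  idx=[1, 2, 2, 2, 2, 2, 2, 3, 3, 3, 3, 3, 3, 4]
step 2: w=[0.0000, 0.0014, 0.0014, 0.0014, 0.0014, 0.0014, 0.0014, 0.0119, 0.0119, 0.0119, 0.0119, 0.0119, 0.0119, 0.9202]  mean=-0.2101  Neff=1.1797  idx=[4, 12, 13, 13, 13, 13, 13, 13, 13, 13, 13, 13, 13, 13]
step 3: w=[0.0000, 0.0000, 0.0833, 0.0833, 0.0833, 0.0833, 0.0833, 0.0833, 0.0833, 0.0833, 0.0833, 0.0833, 0.0833, 0.0833]  mean=-0.1300  Neff=12.0005  idx=[2, 3, 4, 5, 6, 6, 7, 8, 9, 10, 11, 12, 12, 13]

post_mean = -0.1300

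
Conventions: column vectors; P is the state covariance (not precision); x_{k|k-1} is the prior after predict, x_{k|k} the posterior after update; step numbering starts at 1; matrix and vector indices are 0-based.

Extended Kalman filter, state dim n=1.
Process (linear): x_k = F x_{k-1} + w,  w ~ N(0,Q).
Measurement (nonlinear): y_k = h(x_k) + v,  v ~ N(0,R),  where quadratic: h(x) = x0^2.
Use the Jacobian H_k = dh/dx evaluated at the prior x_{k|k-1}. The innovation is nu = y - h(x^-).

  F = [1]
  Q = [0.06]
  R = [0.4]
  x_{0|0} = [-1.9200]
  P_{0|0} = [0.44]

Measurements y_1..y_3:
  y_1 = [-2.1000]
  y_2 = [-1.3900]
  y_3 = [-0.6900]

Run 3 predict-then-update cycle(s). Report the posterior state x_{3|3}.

x_post = [-0.1125]

step 1: x^-=[-1.9200]  P^-=[0.5000]  H_jac=[-3.8400]  S=[7.7728]  K=[-0.2470]  nu=[-5.7864]  x^+=[-0.4907]  P^+=[0.0257]
step 2: x^-=[-0.4907]  P^-=[0.0857]  H_jac=[-0.9813]  S=[0.4826]  K=[-0.1743]  nu=[-1.6308]  x^+=[-0.2064]  P^+=[0.0711]
step 3: x^-=[-0.2064]  P^-=[0.1311]  H_jac=[-0.4127]  S=[0.4223]  K=[-0.1281]  nu=[-0.7326]  x^+=[-0.1125]  P^+=[0.1241]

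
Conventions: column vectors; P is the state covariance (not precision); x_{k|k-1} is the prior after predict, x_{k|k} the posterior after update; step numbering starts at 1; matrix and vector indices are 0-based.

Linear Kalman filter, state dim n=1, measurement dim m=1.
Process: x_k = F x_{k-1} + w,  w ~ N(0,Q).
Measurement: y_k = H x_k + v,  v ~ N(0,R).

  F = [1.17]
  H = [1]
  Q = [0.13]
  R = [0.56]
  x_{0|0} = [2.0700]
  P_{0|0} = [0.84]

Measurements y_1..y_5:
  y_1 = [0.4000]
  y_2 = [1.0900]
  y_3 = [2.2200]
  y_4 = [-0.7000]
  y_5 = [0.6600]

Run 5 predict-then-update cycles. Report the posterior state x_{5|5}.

step 1: x^-=[2.4219]  P^-=[1.2799]  S=[1.8399]  K=[0.6956]  nu=[-2.0219]  x^+=[1.0154]  P^+=[0.3896]
step 2: x^-=[1.1880]  P^-=[0.6633]  S=[1.2233]  K=[0.5422]  nu=[-0.0980]  x^+=[1.1349]  P^+=[0.3036]
step 3: x^-=[1.3278]  P^-=[0.5456]  S=[1.1056]  K=[0.4935]  nu=[0.8922]  x^+=[1.7681]  P^+=[0.2764]
step 4: x^-=[2.0687]  P^-=[0.5083]  S=[1.0683]  K=[0.4758]  nu=[-2.7687]  x^+=[0.7513]  P^+=[0.2665]
step 5: x^-=[0.8790]  P^-=[0.4947]  S=[1.0547]  K=[0.4691]  nu=[-0.2190]  x^+=[0.7763]  P^+=[0.2627]

x_post = [0.7763]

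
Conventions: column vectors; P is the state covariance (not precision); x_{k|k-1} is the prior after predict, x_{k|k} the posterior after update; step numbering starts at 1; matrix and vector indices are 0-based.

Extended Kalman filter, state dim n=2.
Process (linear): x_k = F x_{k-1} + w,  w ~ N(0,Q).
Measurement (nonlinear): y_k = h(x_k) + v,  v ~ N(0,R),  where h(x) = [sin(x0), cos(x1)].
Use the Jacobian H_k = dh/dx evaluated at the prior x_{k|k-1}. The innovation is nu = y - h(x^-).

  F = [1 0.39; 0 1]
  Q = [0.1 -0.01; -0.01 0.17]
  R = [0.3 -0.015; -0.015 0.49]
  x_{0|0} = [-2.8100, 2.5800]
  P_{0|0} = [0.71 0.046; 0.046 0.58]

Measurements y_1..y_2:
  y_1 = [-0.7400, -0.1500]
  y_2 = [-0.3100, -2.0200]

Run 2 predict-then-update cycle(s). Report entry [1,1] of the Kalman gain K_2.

K[1,1] = -0.5778

step 1: x^-=[-1.8038, 2.5800]  P^-=[0.9341 0.2622; 0.2622 0.7500]  H_jac=[-0.2309 0.0000; 0.0000 -0.5325]  S=[0.3498 0.0172; 0.0172 0.7027]  K=[-0.6075 -0.1838; -0.1452 -0.5648]  nu=[0.2330, 0.6964]  x^+=[-2.0733, 2.1528]  P^+=[0.7774 0.1520; 0.1520 0.5156]
step 2: x^-=[-1.2337, 2.1528]  P^-=[1.0744 0.3431; 0.3431 0.6856]  H_jac=[0.3307 0.0000; 0.0000 -0.8354]  S=[0.4175 -0.1098; -0.1098 0.9684]  K=[0.7970 -0.2056; 0.1198 -0.5778]  nu=[0.6337, -1.4703]  x^+=[-0.4264, 3.0783]  P^+=[0.7323 0.1349; 0.1349 0.3411]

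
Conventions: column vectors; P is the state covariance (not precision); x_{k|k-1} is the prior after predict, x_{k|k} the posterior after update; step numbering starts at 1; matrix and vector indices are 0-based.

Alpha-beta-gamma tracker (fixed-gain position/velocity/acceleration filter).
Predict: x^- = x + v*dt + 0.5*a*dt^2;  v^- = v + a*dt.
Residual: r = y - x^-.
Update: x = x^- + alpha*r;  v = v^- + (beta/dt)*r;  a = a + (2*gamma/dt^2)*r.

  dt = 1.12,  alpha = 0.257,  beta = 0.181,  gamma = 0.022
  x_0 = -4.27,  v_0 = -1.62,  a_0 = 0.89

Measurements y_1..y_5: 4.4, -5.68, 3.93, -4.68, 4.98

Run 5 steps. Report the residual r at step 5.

step 1: x_pred=-5.5262  r=9.9262  x^+=-2.9752  v^+=0.9809  a^+=1.2382
step 2: x_pred=-1.0999  r=-4.5801  x^+=-2.2770  v^+=1.6275  a^+=1.0775
step 3: x_pred=0.2217  r=3.7083  x^+=1.1747  v^+=3.4336  a^+=1.2076
step 4: x_pred=5.7778  r=-10.4578  x^+=3.0901  v^+=3.0961  a^+=0.8408
step 5: x_pred=7.0851  r=-2.1051  x^+=6.5441  v^+=3.6976  a^+=0.7669

resid = -2.1051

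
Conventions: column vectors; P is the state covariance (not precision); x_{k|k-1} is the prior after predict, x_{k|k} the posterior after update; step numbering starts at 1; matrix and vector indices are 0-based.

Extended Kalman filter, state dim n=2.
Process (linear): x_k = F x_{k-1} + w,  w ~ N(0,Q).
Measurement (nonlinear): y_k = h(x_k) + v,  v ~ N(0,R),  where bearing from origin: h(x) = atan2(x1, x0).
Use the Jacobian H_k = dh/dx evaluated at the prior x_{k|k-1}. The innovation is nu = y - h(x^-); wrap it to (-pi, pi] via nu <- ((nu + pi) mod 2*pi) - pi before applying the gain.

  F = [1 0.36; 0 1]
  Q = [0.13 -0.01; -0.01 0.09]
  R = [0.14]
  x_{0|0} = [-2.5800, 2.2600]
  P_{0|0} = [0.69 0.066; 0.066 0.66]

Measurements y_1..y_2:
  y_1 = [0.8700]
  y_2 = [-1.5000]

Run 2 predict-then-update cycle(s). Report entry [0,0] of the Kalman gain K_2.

K[0,0] = -1.0125

step 1: x^-=[-1.7664, 2.2600]  P^-=[0.9531 0.2936; 0.2936 0.7500]  H_jac=[-0.2747 -0.2147]  S=[0.2811]  K=[-1.1555; -0.8597]  nu=[-1.3642]  x^+=[-0.1900, 3.4328]  P^+=[0.5777 0.0144; 0.0144 0.5422]
step 2: x^-=[1.0458, 3.4328]  P^-=[0.7883 0.1996; 0.1996 0.6322]  H_jac=[-0.2666 0.0812]  S=[0.1915]  K=[-1.0125; -0.0097]  nu=[-2.7751]  x^+=[3.8555, 3.4597]  P^+=[0.5920 0.1977; 0.1977 0.6322]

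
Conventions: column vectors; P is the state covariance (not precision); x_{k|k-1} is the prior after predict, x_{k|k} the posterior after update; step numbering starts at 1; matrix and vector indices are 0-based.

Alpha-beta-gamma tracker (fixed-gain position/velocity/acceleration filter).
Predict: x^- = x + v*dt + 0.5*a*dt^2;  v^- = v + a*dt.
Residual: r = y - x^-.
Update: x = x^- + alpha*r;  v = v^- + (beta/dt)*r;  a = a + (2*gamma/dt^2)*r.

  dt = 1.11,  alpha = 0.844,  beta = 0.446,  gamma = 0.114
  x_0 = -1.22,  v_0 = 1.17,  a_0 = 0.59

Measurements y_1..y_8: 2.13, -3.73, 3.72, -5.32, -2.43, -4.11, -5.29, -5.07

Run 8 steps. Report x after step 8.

step 1: x_pred=0.4422  r=1.6878  x^+=1.8667  v^+=2.5031  a^+=0.9023
step 2: x_pred=5.2010  r=-8.9310  x^+=-2.3368  v^+=-0.0838  a^+=-0.7503
step 3: x_pred=-2.8921  r=6.6121  x^+=2.6885  v^+=1.7400  a^+=0.4732
step 4: x_pred=4.9115  r=-10.2315  x^+=-3.7239  v^+=-1.8457  a^+=-1.4201
step 5: x_pred=-6.6475  r=4.2175  x^+=-3.0879  v^+=-1.7275  a^+=-0.6397
step 6: x_pred=-5.3995  r=1.2895  x^+=-4.3112  v^+=-1.9194  a^+=-0.4011
step 7: x_pred=-6.6887  r=1.3987  x^+=-5.5082  v^+=-1.8025  a^+=-0.1422
step 8: x_pred=-7.5966  r=2.5266  x^+=-5.4642  v^+=-0.9452  a^+=0.3253

x_post = -5.4642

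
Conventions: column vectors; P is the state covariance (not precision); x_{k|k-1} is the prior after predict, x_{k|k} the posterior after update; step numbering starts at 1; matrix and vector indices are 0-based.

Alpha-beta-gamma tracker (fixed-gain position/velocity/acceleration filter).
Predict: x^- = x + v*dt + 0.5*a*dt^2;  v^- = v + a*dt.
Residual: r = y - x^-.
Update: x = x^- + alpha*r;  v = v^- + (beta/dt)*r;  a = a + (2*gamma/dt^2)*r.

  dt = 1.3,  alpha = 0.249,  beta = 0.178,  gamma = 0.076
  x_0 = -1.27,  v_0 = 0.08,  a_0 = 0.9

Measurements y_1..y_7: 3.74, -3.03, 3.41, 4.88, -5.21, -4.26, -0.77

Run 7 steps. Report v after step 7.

v_post = -6.3643

step 1: x_pred=-0.4055  r=4.1455  x^+=0.6267  v^+=1.8176  a^+=1.2728
step 2: x_pred=4.0652  r=-7.0952  x^+=2.2985  v^+=2.5008  a^+=0.6347
step 3: x_pred=6.0859  r=-2.6759  x^+=5.4196  v^+=2.9595  a^+=0.3940
step 4: x_pred=9.6000  r=-4.7200  x^+=8.4247  v^+=2.8255  a^+=-0.0305
step 5: x_pred=12.0721  r=-17.2821  x^+=7.7689  v^+=0.4196  a^+=-1.5849
step 6: x_pred=6.9751  r=-11.2351  x^+=4.1776  v^+=-3.1791  a^+=-2.5953
step 7: x_pred=-2.1483  r=1.3783  x^+=-1.8051  v^+=-6.3643  a^+=-2.4714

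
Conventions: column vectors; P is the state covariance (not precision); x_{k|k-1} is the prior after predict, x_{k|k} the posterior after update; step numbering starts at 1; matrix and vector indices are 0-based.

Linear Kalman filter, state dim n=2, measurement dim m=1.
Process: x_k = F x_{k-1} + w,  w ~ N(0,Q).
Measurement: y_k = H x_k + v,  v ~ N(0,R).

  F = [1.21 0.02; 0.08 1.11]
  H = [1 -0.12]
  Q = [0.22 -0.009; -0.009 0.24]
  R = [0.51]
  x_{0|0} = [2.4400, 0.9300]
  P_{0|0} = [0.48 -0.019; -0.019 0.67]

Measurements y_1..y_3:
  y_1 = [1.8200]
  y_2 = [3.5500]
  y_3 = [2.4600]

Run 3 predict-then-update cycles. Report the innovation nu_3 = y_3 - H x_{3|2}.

innov = [-1.3960]

step 1: x^-=[2.9710, 1.2275]  P^-=[0.9221 0.0268; 0.0268 1.0652]  S=[1.4410]  K=[0.6377; -0.0701]  nu=[-1.0037]  x^+=[2.3310, 1.2979]  P^+=[0.3362 0.0912; 0.0912 1.0581]
step 2: x^-=[2.8464, 1.6271]  P^-=[0.7170 0.1697; 0.1697 1.5621]  S=[1.2088]  K=[0.5763; -0.0147]  nu=[0.8988]  x^+=[3.3644, 1.6139]  P^+=[0.3155 0.1799; 0.1799 1.5618]
step 3: x^-=[4.1033, 2.0606]  P^-=[0.6913 0.2982; 0.2982 2.1983]  S=[1.1614]  K=[0.5644; 0.0296]  nu=[-1.3960]  x^+=[3.3153, 2.0193]  P^+=[0.3213 0.2788; 0.2788 2.1973]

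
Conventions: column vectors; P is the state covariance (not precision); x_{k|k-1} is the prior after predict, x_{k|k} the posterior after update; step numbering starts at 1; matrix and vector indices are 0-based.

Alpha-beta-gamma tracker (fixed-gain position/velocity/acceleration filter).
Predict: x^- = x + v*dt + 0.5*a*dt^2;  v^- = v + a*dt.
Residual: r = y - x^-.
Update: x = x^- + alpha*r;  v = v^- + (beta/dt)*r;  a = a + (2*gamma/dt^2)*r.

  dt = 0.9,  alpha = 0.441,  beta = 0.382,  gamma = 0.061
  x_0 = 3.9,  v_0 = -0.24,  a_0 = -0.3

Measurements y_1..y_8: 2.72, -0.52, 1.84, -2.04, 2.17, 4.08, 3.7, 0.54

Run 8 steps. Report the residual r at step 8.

step 1: x_pred=3.5625  r=-0.8425  x^+=3.1910  v^+=-0.8676  a^+=-0.4269
step 2: x_pred=2.2372  r=-2.7572  x^+=1.0213  v^+=-2.4221  a^+=-0.8422
step 3: x_pred=-1.4997  r=3.3397  x^+=-0.0269  v^+=-1.7625  a^+=-0.3392
step 4: x_pred=-1.7505  r=-0.2895  x^+=-1.8782  v^+=-2.1907  a^+=-0.3828
step 5: x_pred=-4.0048  r=6.1748  x^+=-1.2817  v^+=0.0857  a^+=0.5473
step 6: x_pred=-0.9829  r=5.0629  x^+=1.2498  v^+=2.7272  a^+=1.3098
step 7: x_pred=4.2348  r=-0.5348  x^+=3.9989  v^+=3.6791  a^+=1.2293
step 8: x_pred=7.8079  r=-7.2679  x^+=4.6028  v^+=1.7006  a^+=0.1346

resid = -7.2679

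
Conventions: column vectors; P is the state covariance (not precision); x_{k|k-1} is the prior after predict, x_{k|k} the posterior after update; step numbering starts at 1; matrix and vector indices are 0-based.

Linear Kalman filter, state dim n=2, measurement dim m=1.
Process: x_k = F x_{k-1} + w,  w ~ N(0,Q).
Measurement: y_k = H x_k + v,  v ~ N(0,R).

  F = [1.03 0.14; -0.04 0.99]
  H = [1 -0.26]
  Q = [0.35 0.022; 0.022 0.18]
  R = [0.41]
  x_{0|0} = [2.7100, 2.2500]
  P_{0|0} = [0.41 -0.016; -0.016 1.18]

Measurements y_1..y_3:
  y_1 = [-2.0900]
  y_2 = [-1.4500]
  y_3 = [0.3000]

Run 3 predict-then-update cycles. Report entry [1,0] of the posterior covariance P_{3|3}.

P_post[1,0] = 0.4742

step 1: x^-=[3.1063, 2.1191]  P^-=[0.8035 0.1524; 0.1524 1.3384]  S=[1.2247]  K=[0.6237; -0.1597]  nu=[-4.6453]  x^+=[0.2090, 2.8609]  P^+=[0.3271 0.2744; 0.2744 1.3072]
step 2: x^-=[0.6158, 2.8239]  P^-=[0.8017 0.4680; 0.4680 1.4400]  S=[1.0657]  K=[0.6381; 0.0878]  nu=[-1.3316]  x^+=[-0.2339, 2.7070]  P^+=[0.3678 0.4083; 0.4083 1.4318]
step 3: x^-=[0.1380, 2.6893]  P^-=[0.8860 0.6193; 0.6193 1.5515]  S=[1.0788]  K=[0.6720; 0.2001]  nu=[0.8612]  x^+=[0.7167, 2.8616]  P^+=[0.3988 0.4742; 0.4742 1.5083]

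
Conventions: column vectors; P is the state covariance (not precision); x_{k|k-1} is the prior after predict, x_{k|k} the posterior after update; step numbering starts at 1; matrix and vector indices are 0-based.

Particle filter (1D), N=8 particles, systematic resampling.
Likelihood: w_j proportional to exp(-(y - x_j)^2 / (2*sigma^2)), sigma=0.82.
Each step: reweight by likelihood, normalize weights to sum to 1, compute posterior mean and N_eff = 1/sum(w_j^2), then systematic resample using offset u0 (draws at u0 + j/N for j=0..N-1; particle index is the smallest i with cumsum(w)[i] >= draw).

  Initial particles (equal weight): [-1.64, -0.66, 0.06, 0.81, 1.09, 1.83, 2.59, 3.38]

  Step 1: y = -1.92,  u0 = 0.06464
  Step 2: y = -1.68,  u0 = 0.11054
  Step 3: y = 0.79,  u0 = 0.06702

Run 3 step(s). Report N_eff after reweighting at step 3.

N_eff = 1.9519

step 1: w=[0.7202, 0.2345, 0.0414, 0.0030, 0.0009, 0.0000, 0.0000, 0.0000]  mean=-1.3300  Neff=1.7378  idx=[0, 0, 0, 0, 0, 0, 1, 1]
step 2: w=[0.1444, 0.1444, 0.1444, 0.1444, 0.1444, 0.1444, 0.0667, 0.0667]  mean=-1.5093  Neff=7.4593  idx=[0, 1, 2, 3, 4, 5, 5, 7]
step 3: w=[0.0418, 0.0418, 0.0418, 0.0418, 0.0418, 0.0418, 0.0418, 0.7071]  mean=-0.9470  Neff=1.9519  idx=[1, 4, 7, 7, 7, 7, 7, 7]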